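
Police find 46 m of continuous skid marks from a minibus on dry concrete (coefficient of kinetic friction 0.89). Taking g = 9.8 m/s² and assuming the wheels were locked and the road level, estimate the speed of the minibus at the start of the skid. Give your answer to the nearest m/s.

Deceleration a = μg = 0.89 × 9.8 = 8.722 m/s².
v = √(2a·d) = √(2 × 8.722 × 46) = √802.424 = 28.3271 m/s.

Initial speed ≈ 28 m/s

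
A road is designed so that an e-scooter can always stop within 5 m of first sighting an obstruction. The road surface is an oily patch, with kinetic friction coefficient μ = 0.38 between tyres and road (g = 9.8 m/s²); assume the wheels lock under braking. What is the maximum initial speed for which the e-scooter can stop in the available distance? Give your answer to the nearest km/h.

a = μg = 0.38 × 9.8 = 3.724 m/s².
v²/(2a) = d ⇒ v = √(2 × 3.724 × 5) = √37.24 = 6.1025 m/s.
6.1025 m/s × 3.6 = 21.969 km/h.

Maximum speed ≈ 22 km/h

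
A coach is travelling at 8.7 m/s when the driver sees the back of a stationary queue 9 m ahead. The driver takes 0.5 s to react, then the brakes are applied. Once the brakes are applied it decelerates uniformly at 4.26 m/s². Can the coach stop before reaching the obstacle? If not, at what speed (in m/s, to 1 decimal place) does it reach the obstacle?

Reaction distance = 8.7000 × 0.5 = 4.350 m.
Braking distance needed to stop: v²/(2a) = 75.690 / 8.520 = 8.884 m, so total needed = 4.350 + 8.884 = 13.234 m > 9 m — it cannot stop.
Distance remaining when braking begins: 9 − 4.350 = 4.650 m.
v² = v₀² − 2a·d = 75.690 − 2 × 4.260 × 4.650 = 36.072 m²/s².
v = √36.072 = 6.006 m/s.

No — it strikes the obstacle at 6.0 m/s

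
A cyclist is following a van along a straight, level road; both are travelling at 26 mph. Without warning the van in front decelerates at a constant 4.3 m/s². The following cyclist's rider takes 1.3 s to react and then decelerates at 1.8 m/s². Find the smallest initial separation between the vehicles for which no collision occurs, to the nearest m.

26 mph × 0.44704 = 11.6230 m/s.
Leader travels v²/(2a_L) = 135.094 / 8.600 = 15.709 m before stopping.
Follower covers v·t_r = 11.6230 × 1.3 = 15.110 m while reacting, then v²/(2a_F) = 135.094 / 3.600 = 37.526 m while braking, for a total of 15.110 + 37.526 = 52.636 m.
Since a_F ≤ a_L and the follower starts braking later, the follower is never slower than the leader, so the closest approach is when both have stopped.
Minimum gap = 52.636 − 15.709 = 36.927 m.

Minimum gap ≈ 37 m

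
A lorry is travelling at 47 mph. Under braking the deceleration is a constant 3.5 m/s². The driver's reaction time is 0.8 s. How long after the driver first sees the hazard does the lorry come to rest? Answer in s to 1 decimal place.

47 mph × 0.44704 = 21.0109 m/s.
Braking time = v/a = 21.0109 / 3.500 = 6.003 s.
Total = 0.8 + 6.003 = 6.803 s.

Total time ≈ 6.8 s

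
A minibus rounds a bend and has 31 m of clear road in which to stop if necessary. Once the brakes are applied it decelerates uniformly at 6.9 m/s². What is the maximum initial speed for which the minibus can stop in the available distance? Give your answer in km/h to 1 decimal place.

Maximum speed ≈ 74.5 km/h

v²/(2a) = d ⇒ v = √(2 × 6.900 × 31) = √427.80 = 20.6833 m/s.
20.6833 m/s × 3.6 = 74.460 km/h.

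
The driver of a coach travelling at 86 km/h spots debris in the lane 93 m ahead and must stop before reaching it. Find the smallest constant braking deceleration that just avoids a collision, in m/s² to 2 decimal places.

86 km/h ÷ 3.6 = 23.8889 m/s.
v² = 2a·d ⇒ a = v²/(2d) = 23.8889² / (2 × 93.000) = 570.680 / 186.000 = 3.0682 m/s².

Required deceleration ≈ 3.07 m/s²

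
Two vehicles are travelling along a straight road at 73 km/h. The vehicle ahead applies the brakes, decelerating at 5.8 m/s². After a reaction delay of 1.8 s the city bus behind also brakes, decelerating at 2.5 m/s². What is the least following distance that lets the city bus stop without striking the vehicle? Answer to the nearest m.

Minimum gap ≈ 83 m

73 km/h ÷ 3.6 = 20.2778 m/s.
Leader travels v²/(2a_L) = 411.189 / 11.600 = 35.447 m before stopping.
Follower covers v·t_r = 20.2778 × 1.8 = 36.500 m while reacting, then v²/(2a_F) = 411.189 / 5.000 = 82.238 m while braking, for a total of 36.500 + 82.238 = 118.738 m.
Since a_F ≤ a_L and the follower starts braking later, the follower is never slower than the leader, so the closest approach is when both have stopped.
Minimum gap = 118.738 − 35.447 = 83.291 m.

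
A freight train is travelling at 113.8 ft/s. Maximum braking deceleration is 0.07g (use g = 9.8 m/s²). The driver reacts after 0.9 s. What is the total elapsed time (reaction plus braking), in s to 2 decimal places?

Total time ≈ 51.46 s

113.8 ft/s × 0.3048 = 34.6862 m/s.
a = 0.07 × 9.8 = 0.686 m/s².
Braking time = v/a = 34.6862 / 0.686 = 50.563 s.
Total = 0.9 + 50.563 = 51.463 s.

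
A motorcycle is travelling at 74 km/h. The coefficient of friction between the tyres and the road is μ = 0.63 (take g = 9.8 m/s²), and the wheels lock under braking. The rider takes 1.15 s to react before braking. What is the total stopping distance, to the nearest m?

74 km/h ÷ 3.6 = 20.5556 m/s.
a = μg = 0.63 × 9.8 = 6.174 m/s².
Reaction distance = v·t_r = 20.5556 × 1.15 = 23.639 m.
Braking distance = v²/(2a) = 20.5556² / (2 × 6.174) = 422.533 / 12.348 = 34.219 m.
Total = 23.639 + 34.219 = 57.858 m.

Total stopping distance ≈ 58 m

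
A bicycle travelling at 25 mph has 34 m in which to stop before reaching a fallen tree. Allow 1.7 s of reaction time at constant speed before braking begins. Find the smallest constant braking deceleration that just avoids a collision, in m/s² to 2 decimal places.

Required deceleration ≈ 4.16 m/s²

25 mph × 0.44704 = 11.1760 m/s.
Distance covered during reaction = 11.1760 × 1.7 = 18.999 m.
Distance available for braking: 34 − 18.999 = 15.001 m.
v² = 2a·d ⇒ a = v²/(2d) = 11.1760² / (2 × 15.001) = 124.903 / 30.002 = 4.1632 m/s².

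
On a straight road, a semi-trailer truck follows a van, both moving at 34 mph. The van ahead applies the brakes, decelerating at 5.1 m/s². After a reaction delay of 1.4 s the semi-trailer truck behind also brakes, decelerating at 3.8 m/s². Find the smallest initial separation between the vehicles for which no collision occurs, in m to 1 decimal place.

34 mph × 0.44704 = 15.1994 m/s.
Leader travels v²/(2a_L) = 231.022 / 10.200 = 22.649 m before stopping.
Follower covers v·t_r = 15.1994 × 1.4 = 21.279 m while reacting, then v²/(2a_F) = 231.022 / 7.600 = 30.398 m while braking, for a total of 21.279 + 30.398 = 51.677 m.
Since a_F ≤ a_L and the follower starts braking later, the follower is never slower than the leader, so the closest approach is when both have stopped.
Minimum gap = 51.677 − 22.649 = 29.028 m.

Minimum gap ≈ 29.0 m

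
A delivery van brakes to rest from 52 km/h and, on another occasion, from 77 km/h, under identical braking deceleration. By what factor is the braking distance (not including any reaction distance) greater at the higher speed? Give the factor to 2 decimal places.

Factor ≈ 2.19

Braking distance d = v²/(2a), so with a fixed, d ∝ v².
Factor = (77/52)² = 1.4808² = 2.1928.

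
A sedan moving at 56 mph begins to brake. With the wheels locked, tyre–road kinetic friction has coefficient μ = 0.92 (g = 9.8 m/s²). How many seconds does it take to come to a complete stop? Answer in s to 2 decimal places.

56 mph × 0.44704 = 25.0342 m/s.
a = μg = 0.92 × 9.8 = 9.016 m/s².
Braking time = v/a = 25.0342 / 9.016 = 2.777 s.

Braking time ≈ 2.78 s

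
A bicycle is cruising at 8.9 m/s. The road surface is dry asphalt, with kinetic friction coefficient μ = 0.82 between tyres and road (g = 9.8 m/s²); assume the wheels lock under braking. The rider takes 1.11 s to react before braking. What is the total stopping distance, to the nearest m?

a = μg = 0.82 × 9.8 = 8.036 m/s².
Reaction distance = v·t_r = 8.9000 × 1.11 = 9.879 m.
Braking distance = v²/(2a) = 8.9000² / (2 × 8.036) = 79.210 / 16.072 = 4.928 m.
Total = 9.879 + 4.928 = 14.807 m.

Total stopping distance ≈ 15 m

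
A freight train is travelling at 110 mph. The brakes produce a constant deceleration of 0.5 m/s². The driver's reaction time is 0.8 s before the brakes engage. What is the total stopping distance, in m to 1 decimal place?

Total stopping distance ≈ 2457.5 m

110 mph × 0.44704 = 49.1744 m/s.
Reaction distance = v·t_r = 49.1744 × 0.8 = 39.340 m.
Braking distance = v²/(2a) = 49.1744² / (2 × 0.500) = 2418.122 / 1.000 = 2418.122 m.
Total = 39.340 + 2418.122 = 2457.462 m.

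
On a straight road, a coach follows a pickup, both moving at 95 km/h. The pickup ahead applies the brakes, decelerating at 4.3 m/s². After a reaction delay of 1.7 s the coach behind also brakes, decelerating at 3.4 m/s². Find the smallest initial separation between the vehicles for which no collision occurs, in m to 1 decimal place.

95 km/h ÷ 3.6 = 26.3889 m/s.
Leader travels v²/(2a_L) = 696.374 / 8.600 = 80.974 m before stopping.
Follower covers v·t_r = 26.3889 × 1.7 = 44.861 m while reacting, then v²/(2a_F) = 696.374 / 6.800 = 102.408 m while braking, for a total of 44.861 + 102.408 = 147.269 m.
Since a_F ≤ a_L and the follower starts braking later, the follower is never slower than the leader, so the closest approach is when both have stopped.
Minimum gap = 147.269 − 80.974 = 66.295 m.

Minimum gap ≈ 66.3 m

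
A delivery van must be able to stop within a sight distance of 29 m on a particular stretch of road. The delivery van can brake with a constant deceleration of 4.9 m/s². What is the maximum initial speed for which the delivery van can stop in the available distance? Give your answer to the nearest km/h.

Maximum speed ≈ 61 km/h

v²/(2a) = d ⇒ v = √(2 × 4.900 × 29) = √284.20 = 16.8582 m/s.
16.8582 m/s × 3.6 = 60.690 km/h.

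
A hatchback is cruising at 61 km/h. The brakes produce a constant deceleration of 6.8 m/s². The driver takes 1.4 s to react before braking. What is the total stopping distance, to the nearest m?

Total stopping distance ≈ 45 m

61 km/h ÷ 3.6 = 16.9444 m/s.
Reaction distance = v·t_r = 16.9444 × 1.4 = 23.722 m.
Braking distance = v²/(2a) = 16.9444² / (2 × 6.800) = 287.113 / 13.600 = 21.111 m.
Total = 23.722 + 21.111 = 44.833 m.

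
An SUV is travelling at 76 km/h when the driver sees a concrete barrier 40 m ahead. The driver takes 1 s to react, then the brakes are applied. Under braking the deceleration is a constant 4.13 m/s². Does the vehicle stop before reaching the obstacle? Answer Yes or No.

76 km/h ÷ 3.6 = 21.1111 m/s.
Reaction distance = 21.1111 × 1 = 21.111 m.
Braking distance = v²/(2a) = 445.679 / 8.260 = 53.956 m.
Total stopping distance = 21.111 + 53.956 = 75.067 m, vs 40 m available — it cannot stop in time and overshoots by 75.067 − 40 = 35.067 m.

No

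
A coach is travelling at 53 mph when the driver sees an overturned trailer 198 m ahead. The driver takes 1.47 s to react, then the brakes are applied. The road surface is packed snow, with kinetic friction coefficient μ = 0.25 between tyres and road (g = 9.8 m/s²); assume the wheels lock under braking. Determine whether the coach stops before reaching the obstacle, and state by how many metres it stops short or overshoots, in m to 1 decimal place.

53 mph × 0.44704 = 23.6931 m/s.
a = μg = 0.25 × 9.8 = 2.450 m/s².
Reaction distance = 23.6931 × 1.47 = 34.829 m.
Braking distance = v²/(2a) = 561.363 / 4.900 = 114.564 m.
Total stopping distance = 34.829 + 114.564 = 149.393 m, vs 198 m available — it stops with 198 − 149.393 = 48.607 m to spare.

Yes — it stops 48.6 m short of the obstacle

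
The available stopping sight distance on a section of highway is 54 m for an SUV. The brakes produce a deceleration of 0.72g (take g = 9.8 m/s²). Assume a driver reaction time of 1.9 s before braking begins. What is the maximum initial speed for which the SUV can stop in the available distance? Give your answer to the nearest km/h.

a = 0.72 × 9.8 = 7.056 m/s².
Stopping distance: v·t_r + v²/(2a) = 54 with t_r = 1.9 s and a = 7.056 m/s².
So v² + 26.813 v − 762.05 = 0.
Positive root: v = −a·t_r + √((a·t_r)² + 2a·d) = −13.406 + √(179.721 + 762.05) = 17.2823 m/s.
17.2823 m/s × 3.6 = 62.216 km/h.

Maximum speed ≈ 62 km/h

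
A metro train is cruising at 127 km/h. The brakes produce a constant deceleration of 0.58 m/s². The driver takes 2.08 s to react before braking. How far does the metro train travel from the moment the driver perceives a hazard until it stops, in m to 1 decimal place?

Total stopping distance ≈ 1146.2 m

127 km/h ÷ 3.6 = 35.2778 m/s.
Reaction distance = v·t_r = 35.2778 × 2.08 = 73.378 m.
Braking distance = v²/(2a) = 35.2778² / (2 × 0.580) = 1244.523 / 1.160 = 1072.865 m.
Total = 73.378 + 1072.865 = 1146.243 m.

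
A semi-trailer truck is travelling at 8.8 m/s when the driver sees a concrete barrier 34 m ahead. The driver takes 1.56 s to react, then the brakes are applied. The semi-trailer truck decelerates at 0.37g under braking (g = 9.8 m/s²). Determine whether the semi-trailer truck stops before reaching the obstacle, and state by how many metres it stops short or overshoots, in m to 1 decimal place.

a = 0.37 × 9.8 = 3.626 m/s².
Reaction distance = 8.8000 × 1.56 = 13.728 m.
Braking distance = v²/(2a) = 77.440 / 7.252 = 10.678 m.
Total stopping distance = 13.728 + 10.678 = 24.406 m, vs 34 m available — it stops with 34 − 24.406 = 9.594 m to spare.

Yes — it stops 9.6 m short of the obstacle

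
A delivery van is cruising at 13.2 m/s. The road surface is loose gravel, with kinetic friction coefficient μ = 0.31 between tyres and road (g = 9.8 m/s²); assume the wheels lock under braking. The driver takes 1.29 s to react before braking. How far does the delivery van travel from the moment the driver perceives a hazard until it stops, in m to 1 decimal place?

Total stopping distance ≈ 45.7 m

a = μg = 0.31 × 9.8 = 3.038 m/s².
Reaction distance = v·t_r = 13.2000 × 1.29 = 17.028 m.
Braking distance = v²/(2a) = 13.2000² / (2 × 3.038) = 174.240 / 6.076 = 28.677 m.
Total = 17.028 + 28.677 = 45.705 m.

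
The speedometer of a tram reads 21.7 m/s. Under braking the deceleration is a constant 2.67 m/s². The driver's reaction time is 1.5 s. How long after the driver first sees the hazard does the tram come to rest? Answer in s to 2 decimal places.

Total time ≈ 9.63 s

Braking time = v/a = 21.7000 / 2.670 = 8.127 s.
Total = 1.5 + 8.127 = 9.627 s.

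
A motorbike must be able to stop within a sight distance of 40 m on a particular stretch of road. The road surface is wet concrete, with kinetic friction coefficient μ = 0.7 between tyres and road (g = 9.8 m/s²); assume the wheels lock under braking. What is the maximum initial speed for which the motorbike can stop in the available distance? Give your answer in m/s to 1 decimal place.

a = μg = 0.7 × 9.8 = 6.860 m/s².
v²/(2a) = d ⇒ v = √(2 × 6.860 × 40) = √548.80 = 23.4265 m/s.

Maximum speed ≈ 23.4 m/s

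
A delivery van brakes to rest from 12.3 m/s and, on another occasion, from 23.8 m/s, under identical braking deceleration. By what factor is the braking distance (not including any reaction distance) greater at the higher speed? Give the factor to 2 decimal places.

Factor ≈ 3.74

Braking distance d = v²/(2a), so with a fixed, d ∝ v².
Factor = (23.8/12.3)² = 1.9350² = 3.7442.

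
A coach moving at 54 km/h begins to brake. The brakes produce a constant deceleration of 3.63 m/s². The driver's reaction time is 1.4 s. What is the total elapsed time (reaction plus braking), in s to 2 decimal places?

Total time ≈ 5.53 s

54 km/h ÷ 3.6 = 15.0000 m/s.
Braking time = v/a = 15.0000 / 3.630 = 4.132 s.
Total = 1.4 + 4.132 = 5.532 s.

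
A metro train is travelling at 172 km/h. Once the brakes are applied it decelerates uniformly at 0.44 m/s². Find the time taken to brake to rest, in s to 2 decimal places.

172 km/h ÷ 3.6 = 47.7778 m/s.
Braking time = v/a = 47.7778 / 0.440 = 108.586 s.

Braking time ≈ 108.59 s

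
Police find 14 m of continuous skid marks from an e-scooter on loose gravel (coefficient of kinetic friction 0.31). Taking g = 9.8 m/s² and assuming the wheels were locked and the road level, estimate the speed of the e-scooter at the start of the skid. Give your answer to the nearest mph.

Initial speed ≈ 21 mph

Deceleration a = μg = 0.31 × 9.8 = 3.038 m/s².
v = √(2a·d) = √(2 × 3.038 × 14) = √85.064 = 9.2230 m/s.
= 9.2230 ÷ 0.44704 = 20.631 mph.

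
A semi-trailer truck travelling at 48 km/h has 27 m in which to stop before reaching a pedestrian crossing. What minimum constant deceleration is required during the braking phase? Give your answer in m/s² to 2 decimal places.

48 km/h ÷ 3.6 = 13.3333 m/s.
v² = 2a·d ⇒ a = v²/(2d) = 13.3333² / (2 × 27.000) = 177.777 / 54.000 = 3.2922 m/s².

Required deceleration ≈ 3.29 m/s²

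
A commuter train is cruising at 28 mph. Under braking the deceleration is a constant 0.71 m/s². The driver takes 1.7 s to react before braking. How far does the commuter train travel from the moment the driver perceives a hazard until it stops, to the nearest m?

28 mph × 0.44704 = 12.5171 m/s.
Reaction distance = v·t_r = 12.5171 × 1.7 = 21.279 m.
Braking distance = v²/(2a) = 12.5171² / (2 × 0.710) = 156.678 / 1.420 = 110.337 m.
Total = 21.279 + 110.337 = 131.616 m.

Total stopping distance ≈ 132 m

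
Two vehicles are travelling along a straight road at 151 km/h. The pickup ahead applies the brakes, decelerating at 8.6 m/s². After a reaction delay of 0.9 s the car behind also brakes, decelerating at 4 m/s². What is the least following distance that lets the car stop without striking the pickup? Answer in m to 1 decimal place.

151 km/h ÷ 3.6 = 41.9444 m/s.
Leader travels v²/(2a_L) = 1759.333 / 17.200 = 102.287 m before stopping.
Follower covers v·t_r = 41.9444 × 0.9 = 37.750 m while reacting, then v²/(2a_F) = 1759.333 / 8.000 = 219.917 m while braking, for a total of 37.750 + 219.917 = 257.667 m.
Since a_F ≤ a_L and the follower starts braking later, the follower is never slower than the leader, so the closest approach is when both have stopped.
Minimum gap = 257.667 − 102.287 = 155.380 m.

Minimum gap ≈ 155.4 m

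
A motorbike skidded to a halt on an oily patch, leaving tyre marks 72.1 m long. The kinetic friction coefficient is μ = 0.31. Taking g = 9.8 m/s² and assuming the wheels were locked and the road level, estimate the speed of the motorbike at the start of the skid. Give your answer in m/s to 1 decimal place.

Deceleration a = μg = 0.31 × 9.8 = 3.038 m/s².
v = √(2a·d) = √(2 × 3.038 × 72.1) = √438.080 = 20.9304 m/s.

Initial speed ≈ 20.9 m/s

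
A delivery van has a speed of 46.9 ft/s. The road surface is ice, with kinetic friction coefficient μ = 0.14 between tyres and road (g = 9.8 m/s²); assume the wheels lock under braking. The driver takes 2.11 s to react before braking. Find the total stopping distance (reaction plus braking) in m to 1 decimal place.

46.9 ft/s × 0.3048 = 14.2951 m/s.
a = μg = 0.14 × 9.8 = 1.372 m/s².
Reaction distance = v·t_r = 14.2951 × 2.11 = 30.163 m.
Braking distance = v²/(2a) = 14.2951² / (2 × 1.372) = 204.350 / 2.744 = 74.472 m.
Total = 30.163 + 74.472 = 104.635 m.

Total stopping distance ≈ 104.6 m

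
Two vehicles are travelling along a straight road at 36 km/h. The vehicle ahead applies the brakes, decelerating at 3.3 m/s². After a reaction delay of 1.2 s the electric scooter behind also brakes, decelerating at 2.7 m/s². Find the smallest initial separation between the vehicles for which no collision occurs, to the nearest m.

Minimum gap ≈ 15 m

36 km/h ÷ 3.6 = 10.0000 m/s.
Leader travels v²/(2a_L) = 100.000 / 6.600 = 15.152 m before stopping.
Follower covers v·t_r = 10.0000 × 1.2 = 12.000 m while reacting, then v²/(2a_F) = 100.000 / 5.400 = 18.519 m while braking, for a total of 12.000 + 18.519 = 30.519 m.
Since a_F ≤ a_L and the follower starts braking later, the follower is never slower than the leader, so the closest approach is when both have stopped.
Minimum gap = 30.519 − 15.152 = 15.367 m.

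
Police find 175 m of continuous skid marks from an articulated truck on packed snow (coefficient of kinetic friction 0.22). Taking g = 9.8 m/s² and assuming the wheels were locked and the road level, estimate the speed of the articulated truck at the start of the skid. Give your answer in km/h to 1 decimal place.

Initial speed ≈ 98.9 km/h

Deceleration a = μg = 0.22 × 9.8 = 2.156 m/s².
v = √(2a·d) = √(2 × 2.156 × 175) = √754.600 = 27.4700 m/s.
= 27.4700 × 3.6 = 98.892 km/h.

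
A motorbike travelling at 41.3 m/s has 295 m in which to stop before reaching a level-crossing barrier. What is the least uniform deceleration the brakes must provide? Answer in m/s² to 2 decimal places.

v² = 2a·d ⇒ a = v²/(2d) = 41.3000² / (2 × 295.000) = 1705.690 / 590.000 = 2.8910 m/s².

Required deceleration ≈ 2.89 m/s²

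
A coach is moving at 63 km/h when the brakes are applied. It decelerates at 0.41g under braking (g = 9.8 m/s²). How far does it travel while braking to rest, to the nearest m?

63 km/h ÷ 3.6 = 17.5000 m/s.
a = 0.41 × 9.8 = 4.018 m/s².
Braking distance = v²/(2a) = 17.5000² / (2 × 4.018) = 306.250 / 8.036 = 38.110 m.

Braking distance ≈ 38 m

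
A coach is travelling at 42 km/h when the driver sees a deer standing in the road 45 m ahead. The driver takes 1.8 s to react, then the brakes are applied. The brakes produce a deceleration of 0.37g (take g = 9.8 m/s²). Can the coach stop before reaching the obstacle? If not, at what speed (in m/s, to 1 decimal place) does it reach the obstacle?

Yes — it stops about 5.2 m short of the obstacle, so it never reaches it

42 km/h ÷ 3.6 = 11.6667 m/s.
a = 0.37 × 9.8 = 3.626 m/s².
Reaction distance = 11.6667 × 1.8 = 21.000 m.
Braking distance = v²/(2a) = 136.112 / 7.252 = 18.769 m.
Total stopping distance = 21.000 + 18.769 = 39.769 m, vs 45 m available — it stops with 45 − 39.769 = 5.231 m to spare.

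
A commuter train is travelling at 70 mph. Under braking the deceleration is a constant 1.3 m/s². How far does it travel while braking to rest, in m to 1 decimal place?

Braking distance ≈ 376.6 m

70 mph × 0.44704 = 31.2928 m/s.
Braking distance = v²/(2a) = 31.2928² / (2 × 1.300) = 979.239 / 2.600 = 376.630 m.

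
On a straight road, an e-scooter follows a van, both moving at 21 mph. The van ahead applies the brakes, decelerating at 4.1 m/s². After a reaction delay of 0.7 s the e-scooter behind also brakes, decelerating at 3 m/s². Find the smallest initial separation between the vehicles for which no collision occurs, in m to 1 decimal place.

Minimum gap ≈ 10.5 m

21 mph × 0.44704 = 9.3878 m/s.
Leader travels v²/(2a_L) = 88.131 / 8.200 = 10.748 m before stopping.
Follower covers v·t_r = 9.3878 × 0.7 = 6.571 m while reacting, then v²/(2a_F) = 88.131 / 6.000 = 14.688 m while braking, for a total of 6.571 + 14.688 = 21.259 m.
Since a_F ≤ a_L and the follower starts braking later, the follower is never slower than the leader, so the closest approach is when both have stopped.
Minimum gap = 21.259 − 10.748 = 10.511 m.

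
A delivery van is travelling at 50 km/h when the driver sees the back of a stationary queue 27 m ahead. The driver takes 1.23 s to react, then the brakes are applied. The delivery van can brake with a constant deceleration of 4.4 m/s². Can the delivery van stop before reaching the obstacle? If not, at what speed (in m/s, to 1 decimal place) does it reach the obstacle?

No — it strikes the obstacle at 10.3 m/s

50 km/h ÷ 3.6 = 13.8889 m/s.
Reaction distance = 13.8889 × 1.23 = 17.083 m.
Braking distance needed to stop: v²/(2a) = 192.902 / 8.800 = 21.921 m, so total needed = 17.083 + 21.921 = 39.004 m > 27 m — it cannot stop.
Distance remaining when braking begins: 27 − 17.083 = 9.917 m.
v² = v₀² − 2a·d = 192.902 − 2 × 4.400 × 9.917 = 105.632 m²/s².
v = √105.632 = 10.278 m/s.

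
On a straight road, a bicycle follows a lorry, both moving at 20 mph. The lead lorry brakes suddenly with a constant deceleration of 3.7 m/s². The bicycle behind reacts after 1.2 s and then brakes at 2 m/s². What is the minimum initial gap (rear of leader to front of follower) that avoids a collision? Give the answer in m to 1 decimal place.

Minimum gap ≈ 19.9 m

20 mph × 0.44704 = 8.9408 m/s.
Leader travels v²/(2a_L) = 79.938 / 7.400 = 10.802 m before stopping.
Follower covers v·t_r = 8.9408 × 1.2 = 10.729 m while reacting, then v²/(2a_F) = 79.938 / 4.000 = 19.985 m while braking, for a total of 10.729 + 19.985 = 30.714 m.
Since a_F ≤ a_L and the follower starts braking later, the follower is never slower than the leader, so the closest approach is when both have stopped.
Minimum gap = 30.714 − 10.802 = 19.912 m.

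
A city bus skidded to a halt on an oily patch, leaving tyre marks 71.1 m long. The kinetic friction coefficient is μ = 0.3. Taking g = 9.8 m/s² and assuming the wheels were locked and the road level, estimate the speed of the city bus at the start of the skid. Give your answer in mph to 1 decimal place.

Initial speed ≈ 45.7 mph

Deceleration a = μg = 0.3 × 9.8 = 2.940 m/s².
v = √(2a·d) = √(2 × 2.940 × 71.1) = √418.068 = 20.4467 m/s.
= 20.4467 ÷ 0.44704 = 45.738 mph.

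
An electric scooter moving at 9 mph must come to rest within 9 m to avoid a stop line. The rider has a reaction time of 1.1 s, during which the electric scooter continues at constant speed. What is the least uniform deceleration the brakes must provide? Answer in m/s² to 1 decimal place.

9 mph × 0.44704 = 4.0234 m/s.
Distance covered during reaction = 4.0234 × 1.1 = 4.426 m.
Distance available for braking: 9 − 4.426 = 4.574 m.
v² = 2a·d ⇒ a = v²/(2d) = 4.0234² / (2 × 4.574) = 16.188 / 9.148 = 1.7696 m/s².

Required deceleration ≈ 1.8 m/s²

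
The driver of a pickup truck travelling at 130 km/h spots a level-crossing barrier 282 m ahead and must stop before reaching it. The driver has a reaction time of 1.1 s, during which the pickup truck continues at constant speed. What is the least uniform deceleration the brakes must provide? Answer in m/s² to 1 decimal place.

Required deceleration ≈ 2.7 m/s²

130 km/h ÷ 3.6 = 36.1111 m/s.
Distance covered during reaction = 36.1111 × 1.1 = 39.722 m.
Distance available for braking: 282 − 39.722 = 242.278 m.
v² = 2a·d ⇒ a = v²/(2d) = 36.1111² / (2 × 242.278) = 1304.012 / 484.556 = 2.6911 m/s².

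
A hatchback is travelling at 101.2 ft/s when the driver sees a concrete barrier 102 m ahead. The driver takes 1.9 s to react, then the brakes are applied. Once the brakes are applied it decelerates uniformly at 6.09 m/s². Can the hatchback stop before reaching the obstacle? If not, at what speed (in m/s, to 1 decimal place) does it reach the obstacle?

No — it strikes the obstacle at 20.6 m/s

101.2 ft/s × 0.3048 = 30.8458 m/s.
Reaction distance = 30.8458 × 1.9 = 58.607 m.
Braking distance needed to stop: v²/(2a) = 951.463 / 12.180 = 78.117 m, so total needed = 58.607 + 78.117 = 136.724 m > 102 m — it cannot stop.
Distance remaining when braking begins: 102 − 58.607 = 43.393 m.
v² = v₀² − 2a·d = 951.463 − 2 × 6.090 × 43.393 = 422.936 m²/s².
v = √422.936 = 20.565 m/s.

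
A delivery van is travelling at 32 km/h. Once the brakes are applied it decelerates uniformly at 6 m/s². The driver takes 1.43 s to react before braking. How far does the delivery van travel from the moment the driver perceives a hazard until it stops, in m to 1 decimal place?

Total stopping distance ≈ 19.3 m

32 km/h ÷ 3.6 = 8.8889 m/s.
Reaction distance = v·t_r = 8.8889 × 1.43 = 12.711 m.
Braking distance = v²/(2a) = 8.8889² / (2 × 6.000) = 79.013 / 12.000 = 6.584 m.
Total = 12.711 + 6.584 = 19.295 m.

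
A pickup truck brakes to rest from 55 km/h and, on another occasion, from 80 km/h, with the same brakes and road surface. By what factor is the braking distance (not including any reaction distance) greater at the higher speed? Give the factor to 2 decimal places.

Factor ≈ 2.12

Braking distance d = v²/(2a), so with a fixed, d ∝ v².
Factor = (80/55)² = 1.4545² = 2.1156.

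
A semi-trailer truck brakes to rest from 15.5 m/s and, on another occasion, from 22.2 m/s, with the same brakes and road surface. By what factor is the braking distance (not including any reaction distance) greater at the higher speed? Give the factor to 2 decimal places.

Braking distance d = v²/(2a), so with a fixed, d ∝ v².
Factor = (22.2/15.5)² = 1.4323² = 2.0515.

Factor ≈ 2.05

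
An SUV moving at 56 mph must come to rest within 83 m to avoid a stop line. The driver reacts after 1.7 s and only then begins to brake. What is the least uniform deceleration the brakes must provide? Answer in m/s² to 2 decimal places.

56 mph × 0.44704 = 25.0342 m/s.
Distance covered during reaction = 25.0342 × 1.7 = 42.558 m.
Distance available for braking: 83 − 42.558 = 40.442 m.
v² = 2a·d ⇒ a = v²/(2d) = 25.0342² / (2 × 40.442) = 626.711 / 80.884 = 7.7483 m/s².

Required deceleration ≈ 7.75 m/s²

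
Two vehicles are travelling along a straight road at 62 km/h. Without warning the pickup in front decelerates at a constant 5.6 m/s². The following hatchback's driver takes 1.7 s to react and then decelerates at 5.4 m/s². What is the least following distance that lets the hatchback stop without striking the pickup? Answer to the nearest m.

62 km/h ÷ 3.6 = 17.2222 m/s.
Leader travels v²/(2a_L) = 296.604 / 11.200 = 26.483 m before stopping.
Follower covers v·t_r = 17.2222 × 1.7 = 29.278 m while reacting, then v²/(2a_F) = 296.604 / 10.800 = 27.463 m while braking, for a total of 29.278 + 27.463 = 56.741 m.
Since a_F ≤ a_L and the follower starts braking later, the follower is never slower than the leader, so the closest approach is when both have stopped.
Minimum gap = 56.741 − 26.483 = 30.258 m.

Minimum gap ≈ 30 m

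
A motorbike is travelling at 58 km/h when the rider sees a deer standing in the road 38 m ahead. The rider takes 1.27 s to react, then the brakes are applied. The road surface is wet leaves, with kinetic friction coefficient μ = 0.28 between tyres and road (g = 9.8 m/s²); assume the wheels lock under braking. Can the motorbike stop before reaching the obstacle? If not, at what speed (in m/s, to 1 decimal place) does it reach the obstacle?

58 km/h ÷ 3.6 = 16.1111 m/s.
a = μg = 0.28 × 9.8 = 2.744 m/s².
Reaction distance = 16.1111 × 1.27 = 20.461 m.
Braking distance needed to stop: v²/(2a) = 259.568 / 5.488 = 47.297 m, so total needed = 20.461 + 47.297 = 67.758 m > 38 m — it cannot stop.
Distance remaining when braking begins: 38 − 20.461 = 17.539 m.
v² = v₀² − 2a·d = 259.568 − 2 × 2.744 × 17.539 = 163.314 m²/s².
v = √163.314 = 12.779 m/s.

No — it strikes the obstacle at 12.8 m/s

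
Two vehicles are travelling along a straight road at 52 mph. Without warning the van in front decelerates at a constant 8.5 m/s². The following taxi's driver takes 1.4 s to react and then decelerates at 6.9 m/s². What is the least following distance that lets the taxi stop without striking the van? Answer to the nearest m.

52 mph × 0.44704 = 23.2461 m/s.
Leader travels v²/(2a_L) = 540.381 / 17.000 = 31.787 m before stopping.
Follower covers v·t_r = 23.2461 × 1.4 = 32.545 m while reacting, then v²/(2a_F) = 540.381 / 13.800 = 39.158 m while braking, for a total of 32.545 + 39.158 = 71.703 m.
Since a_F ≤ a_L and the follower starts braking later, the follower is never slower than the leader, so the closest approach is when both have stopped.
Minimum gap = 71.703 − 31.787 = 39.916 m.

Minimum gap ≈ 40 m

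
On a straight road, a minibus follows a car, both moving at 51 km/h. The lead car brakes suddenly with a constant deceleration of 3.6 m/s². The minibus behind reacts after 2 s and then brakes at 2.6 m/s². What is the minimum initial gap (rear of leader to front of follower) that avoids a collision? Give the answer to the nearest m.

51 km/h ÷ 3.6 = 14.1667 m/s.
Leader travels v²/(2a_L) = 200.695 / 7.200 = 27.874 m before stopping.
Follower covers v·t_r = 14.1667 × 2 = 28.333 m while reacting, then v²/(2a_F) = 200.695 / 5.200 = 38.595 m while braking, for a total of 28.333 + 38.595 = 66.928 m.
Since a_F ≤ a_L and the follower starts braking later, the follower is never slower than the leader, so the closest approach is when both have stopped.
Minimum gap = 66.928 − 27.874 = 39.054 m.

Minimum gap ≈ 39 m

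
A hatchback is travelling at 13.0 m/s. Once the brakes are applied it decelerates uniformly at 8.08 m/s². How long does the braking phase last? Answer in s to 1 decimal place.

Braking time ≈ 1.6 s

Braking time = v/a = 13.0000 / 8.080 = 1.609 s.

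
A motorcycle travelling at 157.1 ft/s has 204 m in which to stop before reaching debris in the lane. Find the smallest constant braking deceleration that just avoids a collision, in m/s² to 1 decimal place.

157.1 ft/s × 0.3048 = 47.8841 m/s.
v² = 2a·d ⇒ a = v²/(2d) = 47.8841² / (2 × 204.000) = 2292.887 / 408.000 = 5.6198 m/s².

Required deceleration ≈ 5.6 m/s²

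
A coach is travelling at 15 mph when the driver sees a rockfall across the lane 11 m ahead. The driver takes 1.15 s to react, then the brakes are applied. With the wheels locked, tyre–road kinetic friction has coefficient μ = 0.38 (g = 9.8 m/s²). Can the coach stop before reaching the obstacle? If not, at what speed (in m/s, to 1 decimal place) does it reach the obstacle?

15 mph × 0.44704 = 6.7056 m/s.
a = μg = 0.38 × 9.8 = 3.724 m/s².
Reaction distance = 6.7056 × 1.15 = 7.711 m.
Braking distance needed to stop: v²/(2a) = 44.965 / 7.448 = 6.037 m, so total needed = 7.711 + 6.037 = 13.748 m > 11 m — it cannot stop.
Distance remaining when braking begins: 11 − 7.711 = 3.289 m.
v² = v₀² − 2a·d = 44.965 − 2 × 3.724 × 3.289 = 20.469 m²/s².
v = √20.469 = 4.524 m/s.

No — it strikes the obstacle at 4.5 m/s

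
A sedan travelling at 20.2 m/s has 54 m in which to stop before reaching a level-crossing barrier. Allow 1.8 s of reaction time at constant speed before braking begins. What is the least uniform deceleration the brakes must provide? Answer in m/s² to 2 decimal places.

Distance covered during reaction = 20.2000 × 1.8 = 36.360 m.
Distance available for braking: 54 − 36.360 = 17.640 m.
v² = 2a·d ⇒ a = v²/(2d) = 20.2000² / (2 × 17.640) = 408.040 / 35.280 = 11.5658 m/s².

Required deceleration ≈ 11.57 m/s²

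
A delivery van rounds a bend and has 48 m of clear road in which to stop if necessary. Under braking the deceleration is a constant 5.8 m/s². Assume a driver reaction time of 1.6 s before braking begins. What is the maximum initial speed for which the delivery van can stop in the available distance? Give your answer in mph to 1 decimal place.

Stopping distance: v·t_r + v²/(2a) = 48 with t_r = 1.6 s and a = 5.800 m/s².
So v² + 18.560 v − 556.80 = 0.
Positive root: v = −a·t_r + √((a·t_r)² + 2a·d) = −9.280 + √(86.118 + 556.80) = 16.0758 m/s.
16.0758 m/s ÷ 0.44704 = 35.961 mph.

Maximum speed ≈ 36.0 mph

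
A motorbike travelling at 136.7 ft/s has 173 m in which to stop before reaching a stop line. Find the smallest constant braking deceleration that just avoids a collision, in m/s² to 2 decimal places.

136.7 ft/s × 0.3048 = 41.6662 m/s.
v² = 2a·d ⇒ a = v²/(2d) = 41.6662² / (2 × 173.000) = 1736.072 / 346.000 = 5.0175 m/s².

Required deceleration ≈ 5.02 m/s²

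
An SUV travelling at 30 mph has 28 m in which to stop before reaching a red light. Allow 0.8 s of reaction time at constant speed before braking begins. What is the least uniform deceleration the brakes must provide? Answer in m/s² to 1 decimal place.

30 mph × 0.44704 = 13.4112 m/s.
Distance covered during reaction = 13.4112 × 0.8 = 10.729 m.
Distance available for braking: 28 − 10.729 = 17.271 m.
v² = 2a·d ⇒ a = v²/(2d) = 13.4112² / (2 × 17.271) = 179.860 / 34.542 = 5.2070 m/s².

Required deceleration ≈ 5.2 m/s²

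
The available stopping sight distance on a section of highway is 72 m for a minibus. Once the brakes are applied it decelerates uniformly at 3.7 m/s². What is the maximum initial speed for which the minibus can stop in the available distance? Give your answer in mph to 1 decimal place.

v²/(2a) = d ⇒ v = √(2 × 3.700 × 72) = √532.80 = 23.0825 m/s.
23.0825 m/s ÷ 0.44704 = 51.634 mph.

Maximum speed ≈ 51.6 mph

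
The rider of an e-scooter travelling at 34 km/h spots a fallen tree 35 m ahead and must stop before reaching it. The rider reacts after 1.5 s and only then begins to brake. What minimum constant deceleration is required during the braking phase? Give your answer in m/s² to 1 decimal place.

Required deceleration ≈ 2.1 m/s²

34 km/h ÷ 3.6 = 9.4444 m/s.
Distance covered during reaction = 9.4444 × 1.5 = 14.167 m.
Distance available for braking: 35 − 14.167 = 20.833 m.
v² = 2a·d ⇒ a = v²/(2d) = 9.4444² / (2 × 20.833) = 89.197 / 41.666 = 2.1408 m/s².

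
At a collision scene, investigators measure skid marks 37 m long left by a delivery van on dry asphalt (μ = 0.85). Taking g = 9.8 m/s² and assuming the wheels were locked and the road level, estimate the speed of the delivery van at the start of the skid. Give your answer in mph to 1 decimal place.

Initial speed ≈ 55.5 mph

Deceleration a = μg = 0.85 × 9.8 = 8.330 m/s².
v = √(2a·d) = √(2 × 8.330 × 37) = √616.420 = 24.8278 m/s.
= 24.8278 ÷ 0.44704 = 55.538 mph.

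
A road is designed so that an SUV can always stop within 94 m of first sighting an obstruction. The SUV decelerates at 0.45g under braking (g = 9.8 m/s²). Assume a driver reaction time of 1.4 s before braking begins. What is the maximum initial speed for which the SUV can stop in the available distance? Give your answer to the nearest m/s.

a = 0.45 × 9.8 = 4.410 m/s².
Stopping distance: v·t_r + v²/(2a) = 94 with t_r = 1.4 s and a = 4.410 m/s².
So v² + 12.348 v − 829.08 = 0.
Positive root: v = −a·t_r + √((a·t_r)² + 2a·d) = −6.174 + √(38.118 + 829.08) = 23.2742 m/s.

Maximum speed ≈ 23 m/s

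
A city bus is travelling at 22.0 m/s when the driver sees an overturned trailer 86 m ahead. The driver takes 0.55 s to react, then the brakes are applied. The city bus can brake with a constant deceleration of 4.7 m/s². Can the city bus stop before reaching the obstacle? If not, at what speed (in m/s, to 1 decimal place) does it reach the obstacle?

Reaction distance = 22.0000 × 0.55 = 12.100 m.
Braking distance = v²/(2a) = 484.000 / 9.400 = 51.489 m.
Total stopping distance = 12.100 + 51.489 = 63.589 m, vs 86 m available — it stops with 86 − 63.589 = 22.411 m to spare.

Yes — it stops about 22.4 m short of the obstacle, so it never reaches it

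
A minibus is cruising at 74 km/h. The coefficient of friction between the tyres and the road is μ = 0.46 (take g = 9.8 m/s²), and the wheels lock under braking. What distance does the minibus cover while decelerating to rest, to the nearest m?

74 km/h ÷ 3.6 = 20.5556 m/s.
a = μg = 0.46 × 9.8 = 4.508 m/s².
Braking distance = v²/(2a) = 20.5556² / (2 × 4.508) = 422.533 / 9.016 = 46.865 m.

Braking distance ≈ 47 m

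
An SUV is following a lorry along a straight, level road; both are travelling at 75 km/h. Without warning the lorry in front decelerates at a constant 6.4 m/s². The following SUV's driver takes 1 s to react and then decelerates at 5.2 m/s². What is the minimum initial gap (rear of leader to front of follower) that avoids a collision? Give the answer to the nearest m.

Minimum gap ≈ 29 m

75 km/h ÷ 3.6 = 20.8333 m/s.
Leader travels v²/(2a_L) = 434.026 / 12.800 = 33.908 m before stopping.
Follower covers v·t_r = 20.8333 × 1 = 20.833 m while reacting, then v²/(2a_F) = 434.026 / 10.400 = 41.733 m while braking, for a total of 20.833 + 41.733 = 62.566 m.
Since a_F ≤ a_L and the follower starts braking later, the follower is never slower than the leader, so the closest approach is when both have stopped.
Minimum gap = 62.566 − 33.908 = 28.658 m.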